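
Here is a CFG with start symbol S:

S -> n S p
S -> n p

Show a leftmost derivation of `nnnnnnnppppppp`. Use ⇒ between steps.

S ⇒ nSp ⇒ nnSpp ⇒ nnnSppp ⇒ nnnnSpppp ⇒ nnnnnSppppp ⇒ nnnnnnSpppppp ⇒ nnnnnnnppppppp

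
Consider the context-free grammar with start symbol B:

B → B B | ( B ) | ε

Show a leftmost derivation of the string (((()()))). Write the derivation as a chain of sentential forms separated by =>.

B => BB => (B)B => ((B))B => (((B)))B => (((BB)))B => (((BBB)))B => ((((B)BB)))B => (((()BB)))B => (((()B)))B => (((()(B))))B => (((()())))B => (((()())))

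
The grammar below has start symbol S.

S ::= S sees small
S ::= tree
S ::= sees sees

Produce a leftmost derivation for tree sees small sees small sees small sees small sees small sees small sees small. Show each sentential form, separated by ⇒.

S ⇒ S sees small   [S ::= S sees small]
S sees small ⇒ S sees small sees small   [S ::= S sees small]
S sees small sees small ⇒ S sees small sees small sees small   [S ::= S sees small]
S sees small sees small sees small ⇒ S sees small sees small sees small sees small   [S ::= S sees small]
S sees small sees small sees small sees small ⇒ S sees small sees small sees small sees small sees small   [S ::= S sees small]
S sees small sees small sees small sees small sees small ⇒ S sees small sees small sees small sees small sees small sees small   [S ::= S sees small]
S sees small sees small sees small sees small sees small sees small ⇒ S sees small sees small sees small sees small sees small sees small sees small   [S ::= S sees small]
S sees small sees small sees small sees small sees small sees small sees small ⇒ tree sees small sees small sees small sees small sees small sees small sees small   [S ::= tree]

S ⇒ S sees small ⇒ S sees small sees small ⇒ S sees small sees small sees small ⇒ S sees small sees small sees small sees small ⇒ S sees small sees small sees small sees small sees small ⇒ S sees small sees small sees small sees small sees small sees small ⇒ S sees small sees small sees small sees small sees small sees small sees small ⇒ tree sees small sees small sees small sees small sees small sees small sees small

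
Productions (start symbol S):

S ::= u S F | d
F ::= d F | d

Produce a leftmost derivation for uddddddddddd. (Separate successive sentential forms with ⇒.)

S ⇒ uSF ⇒ udF ⇒ uddF ⇒ udddF ⇒ uddddF ⇒ udddddF ⇒ uddddddF ⇒ udddddddF ⇒ uddddddddF ⇒ udddddddddF ⇒ uddddddddddF ⇒ uddddddddddd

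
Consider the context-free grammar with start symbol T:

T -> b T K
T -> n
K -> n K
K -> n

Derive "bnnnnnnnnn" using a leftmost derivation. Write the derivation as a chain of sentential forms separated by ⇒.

T⇒bTK⇒bnK⇒bnnK⇒bnnnK⇒bnnnnK⇒bnnnnnK⇒bnnnnnnK⇒bnnnnnnnK⇒bnnnnnnnnK⇒bnnnnnnnnn

T ⇒ bTK   [T -> b T K]
bTK ⇒ bnK   [T -> n]
bnK ⇒ bnnK   [K -> n K]
bnnK ⇒ bnnnK   [K -> n K]
bnnnK ⇒ bnnnnK   [K -> n K]
bnnnnK ⇒ bnnnnnK   [K -> n K]
bnnnnnK ⇒ bnnnnnnK   [K -> n K]
bnnnnnnK ⇒ bnnnnnnnK   [K -> n K]
bnnnnnnnK ⇒ bnnnnnnnnK   [K -> n K]
bnnnnnnnnK ⇒ bnnnnnnnnn   [K -> n]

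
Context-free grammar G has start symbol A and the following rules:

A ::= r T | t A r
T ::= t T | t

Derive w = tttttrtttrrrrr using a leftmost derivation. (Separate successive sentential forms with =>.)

A => tAr => ttArr => tttArrr => ttttArrrr => tttttArrrrr => tttttrTrrrrr => tttttrtTrrrrr => tttttrttTrrrrr => tttttrtttrrrrr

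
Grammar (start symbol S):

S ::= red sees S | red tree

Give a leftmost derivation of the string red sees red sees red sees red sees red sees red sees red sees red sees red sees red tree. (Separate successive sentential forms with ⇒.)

S ⇒ red sees S ⇒ red sees red sees S ⇒ red sees red sees red sees S ⇒ red sees red sees red sees red sees S ⇒ red sees red sees red sees red sees red sees S ⇒ red sees red sees red sees red sees red sees red sees S ⇒ red sees red sees red sees red sees red sees red sees red sees S ⇒ red sees red sees red sees red sees red sees red sees red sees red sees S ⇒ red sees red sees red sees red sees red sees red sees red sees red sees red sees S ⇒ red sees red sees red sees red sees red sees red sees red sees red sees red sees red tree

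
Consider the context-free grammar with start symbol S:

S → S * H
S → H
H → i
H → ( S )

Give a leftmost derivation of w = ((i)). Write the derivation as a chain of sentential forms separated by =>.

S => H => (S) => (H) => ((S)) => ((H)) => ((i))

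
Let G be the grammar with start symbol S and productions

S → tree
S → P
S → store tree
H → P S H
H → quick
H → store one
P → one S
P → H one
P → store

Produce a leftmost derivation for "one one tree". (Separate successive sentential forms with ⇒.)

S ⇒ P ⇒ one S ⇒ one P ⇒ one one S ⇒ one one tree

S ⇒ P   [S → P]
P ⇒ one S   [P → one S]
one S ⇒ one P   [S → P]
one P ⇒ one one S   [P → one S]
one one S ⇒ one one tree   [S → tree]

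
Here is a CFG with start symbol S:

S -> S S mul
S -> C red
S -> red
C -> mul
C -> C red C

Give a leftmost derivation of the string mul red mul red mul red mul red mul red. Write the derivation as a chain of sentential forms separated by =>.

S => C red => C red C red => C red C red C red => C red C red C red C red => mul red C red C red C red => mul red C red C red C red C red => mul red mul red C red C red C red => mul red mul red mul red C red C red => mul red mul red mul red mul red C red => mul red mul red mul red mul red mul red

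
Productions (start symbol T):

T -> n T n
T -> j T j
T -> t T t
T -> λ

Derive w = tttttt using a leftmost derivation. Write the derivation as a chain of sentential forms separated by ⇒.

T ⇒ tTt ⇒ ttTtt ⇒ tttTttt ⇒ tttttt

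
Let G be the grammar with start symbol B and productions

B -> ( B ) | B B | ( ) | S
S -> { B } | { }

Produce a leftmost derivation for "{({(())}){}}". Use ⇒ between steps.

B ⇒ S   [B -> S]
S ⇒ {B}   [S -> { B }]
{B} ⇒ {BB}   [B -> B B]
{BB} ⇒ {(B)B}   [B -> ( B )]
{(B)B} ⇒ {(S)B}   [B -> S]
{(S)B} ⇒ {({B})B}   [S -> { B }]
{({B})B} ⇒ {({(B)})B}   [B -> ( B )]
{({(B)})B} ⇒ {({(())})B}   [B -> ( )]
{({(())})B} ⇒ {({(())})S}   [B -> S]
{({(())})S} ⇒ {({(())}){}}   [S -> { }]

B ⇒ S ⇒ {B} ⇒ {BB} ⇒ {(B)B} ⇒ {(S)B} ⇒ {({B})B} ⇒ {({(B)})B} ⇒ {({(())})B} ⇒ {({(())})S} ⇒ {({(())}){}}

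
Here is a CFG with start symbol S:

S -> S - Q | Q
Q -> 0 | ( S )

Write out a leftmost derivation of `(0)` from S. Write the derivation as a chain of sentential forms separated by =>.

S => Q => (S) => (Q) => (0)

S => Q   [S -> Q]
Q => (S)   [Q -> ( S )]
(S) => (Q)   [S -> Q]
(Q) => (0)   [Q -> 0]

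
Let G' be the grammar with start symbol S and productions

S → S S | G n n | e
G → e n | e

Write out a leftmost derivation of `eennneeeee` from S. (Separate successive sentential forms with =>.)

S => SS => SSS => eSS => eSSS => eSSSS => eGnnSSS => eennnSSS => eennneSS => eennneeS => eennneeSS => eennneeSSS => eennneeeSS => eennneeeeS => eennneeeee

S => SS   [S → S S]
SS => SSS   [S → S S]
SSS => eSS   [S → e]
eSS => eSSS   [S → S S]
eSSS => eSSSS   [S → S S]
eSSSS => eGnnSSS   [S → G n n]
eGnnSSS => eennnSSS   [G → e n]
eennnSSS => eennneSS   [S → e]
eennneSS => eennneeS   [S → e]
eennneeS => eennneeSS   [S → S S]
eennneeSS => eennneeSSS   [S → S S]
eennneeSSS => eennneeeSS   [S → e]
eennneeeSS => eennneeeeS   [S → e]
eennneeeeS => eennneeeee   [S → e]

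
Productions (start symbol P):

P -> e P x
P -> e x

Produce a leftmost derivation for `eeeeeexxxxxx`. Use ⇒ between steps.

P ⇒ ePx   [P -> e P x]
ePx ⇒ eePxx   [P -> e P x]
eePxx ⇒ eeePxxx   [P -> e P x]
eeePxxx ⇒ eeeePxxxx   [P -> e P x]
eeeePxxxx ⇒ eeeeePxxxxx   [P -> e P x]
eeeeePxxxxx ⇒ eeeeeexxxxxx   [P -> e x]

P ⇒ ePx ⇒ eePxx ⇒ eeePxxx ⇒ eeeePxxxx ⇒ eeeeePxxxxx ⇒ eeeeeexxxxxx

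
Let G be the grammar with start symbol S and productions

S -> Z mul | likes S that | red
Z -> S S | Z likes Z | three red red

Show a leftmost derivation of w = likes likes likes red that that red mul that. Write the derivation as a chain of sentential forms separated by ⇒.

S ⇒ likes S that ⇒ likes Z mul that ⇒ likes S S mul that ⇒ likes likes S that S mul that ⇒ likes likes likes S that that S mul that ⇒ likes likes likes red that that S mul that ⇒ likes likes likes red that that red mul that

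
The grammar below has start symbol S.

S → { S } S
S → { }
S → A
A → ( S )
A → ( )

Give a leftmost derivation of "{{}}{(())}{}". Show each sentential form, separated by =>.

S => {S}S   [S → { S } S]
{S}S => {{}}S   [S → { }]
{{}}S => {{}}{S}S   [S → { S } S]
{{}}{S}S => {{}}{A}S   [S → A]
{{}}{A}S => {{}}{(S)}S   [A → ( S )]
{{}}{(S)}S => {{}}{(A)}S   [S → A]
{{}}{(A)}S => {{}}{(())}S   [A → ( )]
{{}}{(())}S => {{}}{(())}{}   [S → { }]

S=>{S}S=>{{}}S=>{{}}{S}S=>{{}}{A}S=>{{}}{(S)}S=>{{}}{(A)}S=>{{}}{(())}S=>{{}}{(())}{}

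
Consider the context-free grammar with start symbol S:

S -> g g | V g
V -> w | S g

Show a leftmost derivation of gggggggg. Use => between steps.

S => Vg   [S -> V g]
Vg => Sgg   [V -> S g]
Sgg => Vggg   [S -> V g]
Vggg => Sgggg   [V -> S g]
Sgggg => Vggggg   [S -> V g]
Vggggg => Sgggggg   [V -> S g]
Sgggggg => gggggggg   [S -> g g]

S => Vg => Sgg => Vggg => Sgggg => Vggggg => Sgggggg => gggggggg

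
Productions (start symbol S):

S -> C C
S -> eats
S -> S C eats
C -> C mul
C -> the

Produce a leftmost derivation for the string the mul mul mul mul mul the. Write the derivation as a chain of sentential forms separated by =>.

S => C C => C mul C => C mul mul C => C mul mul mul C => C mul mul mul mul C => C mul mul mul mul mul C => the mul mul mul mul mul C => the mul mul mul mul mul the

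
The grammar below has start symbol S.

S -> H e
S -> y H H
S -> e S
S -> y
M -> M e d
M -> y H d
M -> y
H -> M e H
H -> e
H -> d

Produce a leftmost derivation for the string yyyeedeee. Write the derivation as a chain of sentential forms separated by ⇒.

S ⇒ yHH ⇒ yMeHH ⇒ yyHdeHH ⇒ yyMeHdeHH ⇒ yyyeHdeHH ⇒ yyyeedeHH ⇒ yyyeedeeH ⇒ yyyeedeee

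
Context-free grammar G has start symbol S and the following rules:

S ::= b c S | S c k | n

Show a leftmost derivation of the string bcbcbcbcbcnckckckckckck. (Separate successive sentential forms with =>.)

S => bcS   [S ::= b c S]
bcS => bcbcS   [S ::= b c S]
bcbcS => bcbcSck   [S ::= S c k]
bcbcSck => bcbcSckck   [S ::= S c k]
bcbcSckck => bcbcbcSckck   [S ::= b c S]
bcbcbcSckck => bcbcbcbcSckck   [S ::= b c S]
bcbcbcbcSckck => bcbcbcbcSckckck   [S ::= S c k]
bcbcbcbcSckckck => bcbcbcbcbcSckckck   [S ::= b c S]
bcbcbcbcbcSckckck => bcbcbcbcbcSckckckck   [S ::= S c k]
bcbcbcbcbcSckckckck => bcbcbcbcbcSckckckckck   [S ::= S c k]
bcbcbcbcbcSckckckckck => bcbcbcbcbcSckckckckckck   [S ::= S c k]
bcbcbcbcbcSckckckckckck => bcbcbcbcbcnckckckckckck   [S ::= n]

S=>bcS=>bcbcS=>bcbcSck=>bcbcSckck=>bcbcbcSckck=>bcbcbcbcSckck=>bcbcbcbcSckckck=>bcbcbcbcbcSckckck=>bcbcbcbcbcSckckckck=>bcbcbcbcbcSckckckckck=>bcbcbcbcbcSckckckckckck=>bcbcbcbcbcnckckckckckck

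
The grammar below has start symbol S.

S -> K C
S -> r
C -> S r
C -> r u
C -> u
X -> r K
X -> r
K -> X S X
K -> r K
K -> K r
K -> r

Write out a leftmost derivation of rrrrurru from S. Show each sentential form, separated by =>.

S => KC   [S -> K C]
KC => XSXC   [K -> X S X]
XSXC => rKSXC   [X -> r K]
rKSXC => rrSXC   [K -> r]
rrSXC => rrKCXC   [S -> K C]
rrKCXC => rrrCXC   [K -> r]
rrrCXC => rrrruXC   [C -> r u]
rrrruXC => rrrrurC   [X -> r]
rrrrurC => rrrrurru   [C -> r u]

S=>KC=>XSXC=>rKSXC=>rrSXC=>rrKCXC=>rrrCXC=>rrrruXC=>rrrrurC=>rrrrurru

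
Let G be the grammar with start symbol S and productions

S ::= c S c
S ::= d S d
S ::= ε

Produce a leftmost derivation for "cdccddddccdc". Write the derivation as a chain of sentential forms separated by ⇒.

S ⇒ cSc   [S ::= c S c]
cSc ⇒ cdSdc   [S ::= d S d]
cdSdc ⇒ cdcScdc   [S ::= c S c]
cdcScdc ⇒ cdccSccdc   [S ::= c S c]
cdccSccdc ⇒ cdccdSdccdc   [S ::= d S d]
cdccdSdccdc ⇒ cdccddSddccdc   [S ::= d S d]
cdccddSddccdc ⇒ cdccddddccdc   [S ::= ε]

S ⇒ cSc ⇒ cdSdc ⇒ cdcScdc ⇒ cdccSccdc ⇒ cdccdSdccdc ⇒ cdccddSddccdc ⇒ cdccddddccdc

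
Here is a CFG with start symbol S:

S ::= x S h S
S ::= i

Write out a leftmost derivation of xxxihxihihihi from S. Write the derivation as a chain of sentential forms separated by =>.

S => xShS   [S ::= x S h S]
xShS => xxShShS   [S ::= x S h S]
xxShShS => xxxShShShS   [S ::= x S h S]
xxxShShShS => xxxihShShS   [S ::= i]
xxxihShShS => xxxihxShShShS   [S ::= x S h S]
xxxihxShShShS => xxxihxihShShS   [S ::= i]
xxxihxihShShS => xxxihxihihShS   [S ::= i]
xxxihxihihShS => xxxihxihihihS   [S ::= i]
xxxihxihihihS => xxxihxihihihi   [S ::= i]

S => xShS => xxShShS => xxxShShShS => xxxihShShS => xxxihxShShShS => xxxihxihShShS => xxxihxihihShS => xxxihxihihihS => xxxihxihihihi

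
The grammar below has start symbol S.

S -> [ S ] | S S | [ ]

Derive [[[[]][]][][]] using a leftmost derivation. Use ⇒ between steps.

S ⇒ [S]   [S -> [ S ]]
[S] ⇒ [SS]   [S -> S S]
[SS] ⇒ [SSS]   [S -> S S]
[SSS] ⇒ [[S]SS]   [S -> [ S ]]
[[S]SS] ⇒ [[SS]SS]   [S -> S S]
[[SS]SS] ⇒ [[[S]S]SS]   [S -> [ S ]]
[[[S]S]SS] ⇒ [[[[]]S]SS]   [S -> [ ]]
[[[[]]S]SS] ⇒ [[[[]][]]SS]   [S -> [ ]]
[[[[]][]]SS] ⇒ [[[[]][]][]S]   [S -> [ ]]
[[[[]][]][]S] ⇒ [[[[]][]][][]]   [S -> [ ]]

S ⇒ [S] ⇒ [SS] ⇒ [SSS] ⇒ [[S]SS] ⇒ [[SS]SS] ⇒ [[[S]S]SS] ⇒ [[[[]]S]SS] ⇒ [[[[]][]]SS] ⇒ [[[[]][]][]S] ⇒ [[[[]][]][][]]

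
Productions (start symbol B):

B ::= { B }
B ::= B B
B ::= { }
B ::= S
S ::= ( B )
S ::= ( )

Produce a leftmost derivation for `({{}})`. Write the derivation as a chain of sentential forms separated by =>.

B => S => (B) => ({B}) => ({{}})

B => S   [B ::= S]
S => (B)   [S ::= ( B )]
(B) => ({B})   [B ::= { B }]
({B}) => ({{}})   [B ::= { }]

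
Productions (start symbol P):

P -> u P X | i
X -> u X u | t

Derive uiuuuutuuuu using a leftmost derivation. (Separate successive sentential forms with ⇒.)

P ⇒ uPX   [P -> u P X]
uPX ⇒ uiX   [P -> i]
uiX ⇒ uiuXu   [X -> u X u]
uiuXu ⇒ uiuuXuu   [X -> u X u]
uiuuXuu ⇒ uiuuuXuuu   [X -> u X u]
uiuuuXuuu ⇒ uiuuuuXuuuu   [X -> u X u]
uiuuuuXuuuu ⇒ uiuuuutuuuu   [X -> t]

P ⇒ uPX ⇒ uiX ⇒ uiuXu ⇒ uiuuXuu ⇒ uiuuuXuuu ⇒ uiuuuuXuuuu ⇒ uiuuuutuuuu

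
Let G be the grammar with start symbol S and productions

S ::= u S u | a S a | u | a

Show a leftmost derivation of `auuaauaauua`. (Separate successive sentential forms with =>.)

S => aSa => auSua => auuSuua => auuaSauua => auuaaSaauua => auuaauaauua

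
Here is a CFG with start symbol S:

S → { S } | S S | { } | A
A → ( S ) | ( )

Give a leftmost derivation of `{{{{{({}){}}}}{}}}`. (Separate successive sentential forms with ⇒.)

S ⇒ {S}   [S → { S }]
{S} ⇒ {{S}}   [S → { S }]
{{S}} ⇒ {{SS}}   [S → S S]
{{SS}} ⇒ {{{S}S}}   [S → { S }]
{{{S}S}} ⇒ {{{{S}}S}}   [S → { S }]
{{{{S}}S}} ⇒ {{{{{S}}}S}}   [S → { S }]
{{{{{S}}}S}} ⇒ {{{{{SS}}}S}}   [S → S S]
{{{{{SS}}}S}} ⇒ {{{{{AS}}}S}}   [S → A]
{{{{{AS}}}S}} ⇒ {{{{{(S)S}}}S}}   [A → ( S )]
{{{{{(S)S}}}S}} ⇒ {{{{{({})S}}}S}}   [S → { }]
{{{{{({})S}}}S}} ⇒ {{{{{({}){}}}}S}}   [S → { }]
{{{{{({}){}}}}S}} ⇒ {{{{{({}){}}}}{}}}   [S → { }]

S⇒{S}⇒{{S}}⇒{{SS}}⇒{{{S}S}}⇒{{{{S}}S}}⇒{{{{{S}}}S}}⇒{{{{{SS}}}S}}⇒{{{{{AS}}}S}}⇒{{{{{(S)S}}}S}}⇒{{{{{({})S}}}S}}⇒{{{{{({}){}}}}S}}⇒{{{{{({}){}}}}{}}}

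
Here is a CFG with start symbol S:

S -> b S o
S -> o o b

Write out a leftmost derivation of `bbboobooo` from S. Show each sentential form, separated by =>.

S=>bSo=>bbSoo=>bbbSooo=>bbboobooo

S => bSo   [S -> b S o]
bSo => bbSoo   [S -> b S o]
bbSoo => bbbSooo   [S -> b S o]
bbbSooo => bbboobooo   [S -> o o b]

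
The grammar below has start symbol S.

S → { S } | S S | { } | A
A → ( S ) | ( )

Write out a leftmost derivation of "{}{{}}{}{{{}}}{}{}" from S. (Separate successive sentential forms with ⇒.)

S ⇒ SS ⇒ {}S ⇒ {}SS ⇒ {}SSS ⇒ {}SSSS ⇒ {}{S}SSS ⇒ {}{{}}SSS ⇒ {}{{}}SSSS ⇒ {}{{}}{}SSS ⇒ {}{{}}{}{S}SS ⇒ {}{{}}{}{{S}}SS ⇒ {}{{}}{}{{{}}}SS ⇒ {}{{}}{}{{{}}}{}S ⇒ {}{{}}{}{{{}}}{}{}

S ⇒ SS   [S → S S]
SS ⇒ {}S   [S → { }]
{}S ⇒ {}SS   [S → S S]
{}SS ⇒ {}SSS   [S → S S]
{}SSS ⇒ {}SSSS   [S → S S]
{}SSSS ⇒ {}{S}SSS   [S → { S }]
{}{S}SSS ⇒ {}{{}}SSS   [S → { }]
{}{{}}SSS ⇒ {}{{}}SSSS   [S → S S]
{}{{}}SSSS ⇒ {}{{}}{}SSS   [S → { }]
{}{{}}{}SSS ⇒ {}{{}}{}{S}SS   [S → { S }]
{}{{}}{}{S}SS ⇒ {}{{}}{}{{S}}SS   [S → { S }]
{}{{}}{}{{S}}SS ⇒ {}{{}}{}{{{}}}SS   [S → { }]
{}{{}}{}{{{}}}SS ⇒ {}{{}}{}{{{}}}{}S   [S → { }]
{}{{}}{}{{{}}}{}S ⇒ {}{{}}{}{{{}}}{}{}   [S → { }]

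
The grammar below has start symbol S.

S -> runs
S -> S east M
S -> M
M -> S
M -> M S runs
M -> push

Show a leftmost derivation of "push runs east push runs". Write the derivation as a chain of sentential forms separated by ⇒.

S ⇒ M   [S -> M]
M ⇒ M S runs   [M -> M S runs]
M S runs ⇒ push S runs   [M -> push]
push S runs ⇒ push S east M runs   [S -> S east M]
push S east M runs ⇒ push runs east M runs   [S -> runs]
push runs east M runs ⇒ push runs east push runs   [M -> push]

S ⇒ M ⇒ M S runs ⇒ push S runs ⇒ push S east M runs ⇒ push runs east M runs ⇒ push runs east push runs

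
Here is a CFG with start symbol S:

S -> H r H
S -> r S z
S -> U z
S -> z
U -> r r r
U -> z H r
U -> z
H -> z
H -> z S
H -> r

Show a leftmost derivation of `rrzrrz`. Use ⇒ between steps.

S ⇒ HrH ⇒ rrH ⇒ rrzS ⇒ rrzHrH ⇒ rrzrrH ⇒ rrzrrz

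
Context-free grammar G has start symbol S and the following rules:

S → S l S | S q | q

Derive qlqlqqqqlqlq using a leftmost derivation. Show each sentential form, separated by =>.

S=>SlS=>SlSlS=>SqlSlS=>SqqlSlS=>SqqqlSlS=>SlSqqqlSlS=>SlSlSqqqlSlS=>qlSlSqqqlSlS=>qlqlSqqqlSlS=>qlqlqqqqlSlS=>qlqlqqqqlqlS=>qlqlqqqqlqlq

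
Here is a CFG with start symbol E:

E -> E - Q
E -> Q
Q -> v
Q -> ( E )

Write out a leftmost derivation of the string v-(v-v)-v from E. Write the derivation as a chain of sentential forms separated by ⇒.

E ⇒ E-Q   [E -> E - Q]
E-Q ⇒ E-Q-Q   [E -> E - Q]
E-Q-Q ⇒ Q-Q-Q   [E -> Q]
Q-Q-Q ⇒ v-Q-Q   [Q -> v]
v-Q-Q ⇒ v-(E)-Q   [Q -> ( E )]
v-(E)-Q ⇒ v-(E-Q)-Q   [E -> E - Q]
v-(E-Q)-Q ⇒ v-(Q-Q)-Q   [E -> Q]
v-(Q-Q)-Q ⇒ v-(v-Q)-Q   [Q -> v]
v-(v-Q)-Q ⇒ v-(v-v)-Q   [Q -> v]
v-(v-v)-Q ⇒ v-(v-v)-v   [Q -> v]

E ⇒ E-Q ⇒ E-Q-Q ⇒ Q-Q-Q ⇒ v-Q-Q ⇒ v-(E)-Q ⇒ v-(E-Q)-Q ⇒ v-(Q-Q)-Q ⇒ v-(v-Q)-Q ⇒ v-(v-v)-Q ⇒ v-(v-v)-v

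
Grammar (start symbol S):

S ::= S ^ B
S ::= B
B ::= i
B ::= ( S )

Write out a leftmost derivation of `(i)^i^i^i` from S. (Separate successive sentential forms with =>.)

S => S^B => S^B^B => S^B^B^B => B^B^B^B => (S)^B^B^B => (B)^B^B^B => (i)^B^B^B => (i)^i^B^B => (i)^i^i^B => (i)^i^i^i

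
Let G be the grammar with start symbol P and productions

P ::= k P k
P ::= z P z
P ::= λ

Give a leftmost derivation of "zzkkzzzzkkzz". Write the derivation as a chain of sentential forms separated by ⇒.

P⇒zPz⇒zzPzz⇒zzkPkzz⇒zzkkPkkzz⇒zzkkzPzkkzz⇒zzkkzzPzzkkzz⇒zzkkzzzzkkzz

P ⇒ zPz   [P ::= z P z]
zPz ⇒ zzPzz   [P ::= z P z]
zzPzz ⇒ zzkPkzz   [P ::= k P k]
zzkPkzz ⇒ zzkkPkkzz   [P ::= k P k]
zzkkPkkzz ⇒ zzkkzPzkkzz   [P ::= z P z]
zzkkzPzkkzz ⇒ zzkkzzPzzkkzz   [P ::= z P z]
zzkkzzPzzkkzz ⇒ zzkkzzzzkkzz   [P ::= λ]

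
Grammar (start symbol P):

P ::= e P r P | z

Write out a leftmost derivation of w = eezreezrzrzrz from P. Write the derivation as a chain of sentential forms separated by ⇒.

P⇒ePrP⇒eePrPrP⇒eezrPrP⇒eezrePrPrP⇒eezreePrPrPrP⇒eezreezrPrPrP⇒eezreezrzrPrP⇒eezreezrzrzrP⇒eezreezrzrzrz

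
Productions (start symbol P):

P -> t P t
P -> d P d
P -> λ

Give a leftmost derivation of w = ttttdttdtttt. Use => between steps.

P => tPt   [P -> t P t]
tPt => ttPtt   [P -> t P t]
ttPtt => tttPttt   [P -> t P t]
tttPttt => ttttPtttt   [P -> t P t]
ttttPtttt => ttttdPdtttt   [P -> d P d]
ttttdPdtttt => ttttdtPtdtttt   [P -> t P t]
ttttdtPtdtttt => ttttdttdtttt   [P -> λ]

P => tPt => ttPtt => tttPttt => ttttPtttt => ttttdPdtttt => ttttdtPtdtttt => ttttdttdtttt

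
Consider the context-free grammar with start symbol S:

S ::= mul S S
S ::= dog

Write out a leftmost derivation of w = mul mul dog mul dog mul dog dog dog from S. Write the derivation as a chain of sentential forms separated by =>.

S => mul S S   [S ::= mul S S]
mul S S => mul mul S S S   [S ::= mul S S]
mul mul S S S => mul mul dog S S   [S ::= dog]
mul mul dog S S => mul mul dog mul S S S   [S ::= mul S S]
mul mul dog mul S S S => mul mul dog mul dog S S   [S ::= dog]
mul mul dog mul dog S S => mul mul dog mul dog mul S S S   [S ::= mul S S]
mul mul dog mul dog mul S S S => mul mul dog mul dog mul dog S S   [S ::= dog]
mul mul dog mul dog mul dog S S => mul mul dog mul dog mul dog dog S   [S ::= dog]
mul mul dog mul dog mul dog dog S => mul mul dog mul dog mul dog dog dog   [S ::= dog]

S => mul S S => mul mul S S S => mul mul dog S S => mul mul dog mul S S S => mul mul dog mul dog S S => mul mul dog mul dog mul S S S => mul mul dog mul dog mul dog S S => mul mul dog mul dog mul dog dog S => mul mul dog mul dog mul dog dog dog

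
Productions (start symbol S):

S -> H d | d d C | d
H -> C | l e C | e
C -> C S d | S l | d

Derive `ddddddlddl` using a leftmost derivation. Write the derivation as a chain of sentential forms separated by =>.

S => ddC   [S -> d d C]
ddC => ddSl   [C -> S l]
ddSl => ddddCl   [S -> d d C]
ddddCl => ddddCSdl   [C -> C S d]
ddddCSdl => ddddSlSdl   [C -> S l]
ddddSlSdl => ddddHdlSdl   [S -> H d]
ddddHdlSdl => ddddCdlSdl   [H -> C]
ddddCdlSdl => ddddddlSdl   [C -> d]
ddddddlSdl => ddddddlddl   [S -> d]

S => ddC => ddSl => ddddCl => ddddCSdl => ddddSlSdl => ddddHdlSdl => ddddCdlSdl => ddddddlSdl => ddddddlddl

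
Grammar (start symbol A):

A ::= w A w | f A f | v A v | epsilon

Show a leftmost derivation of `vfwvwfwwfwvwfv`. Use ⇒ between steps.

A ⇒ vAv   [A ::= v A v]
vAv ⇒ vfAfv   [A ::= f A f]
vfAfv ⇒ vfwAwfv   [A ::= w A w]
vfwAwfv ⇒ vfwvAvwfv   [A ::= v A v]
vfwvAvwfv ⇒ vfwvwAwvwfv   [A ::= w A w]
vfwvwAwvwfv ⇒ vfwvwfAfwvwfv   [A ::= f A f]
vfwvwfAfwvwfv ⇒ vfwvwfwAwfwvwfv   [A ::= w A w]
vfwvwfwAwfwvwfv ⇒ vfwvwfwwfwvwfv   [A ::= epsilon]

A ⇒ vAv ⇒ vfAfv ⇒ vfwAwfv ⇒ vfwvAvwfv ⇒ vfwvwAwvwfv ⇒ vfwvwfAfwvwfv ⇒ vfwvwfwAwfwvwfv ⇒ vfwvwfwwfwvwfv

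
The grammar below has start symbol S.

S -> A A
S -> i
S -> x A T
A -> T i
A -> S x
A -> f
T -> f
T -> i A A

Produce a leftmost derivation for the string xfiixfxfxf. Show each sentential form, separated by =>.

S => xAT => xfT => xfiAA => xfiSxA => xfiAAxA => xfiSxAxA => xfiAAxAxA => xfiSxAxAxA => xfiixAxAxA => xfiixfxAxA => xfiixfxfxA => xfiixfxfxf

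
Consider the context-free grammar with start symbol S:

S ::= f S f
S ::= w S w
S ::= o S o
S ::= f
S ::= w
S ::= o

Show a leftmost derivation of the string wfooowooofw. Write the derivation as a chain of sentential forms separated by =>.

S => wSw => wfSfw => wfoSofw => wfooSoofw => wfoooSooofw => wfooowooofw

S => wSw   [S ::= w S w]
wSw => wfSfw   [S ::= f S f]
wfSfw => wfoSofw   [S ::= o S o]
wfoSofw => wfooSoofw   [S ::= o S o]
wfooSoofw => wfoooSooofw   [S ::= o S o]
wfoooSooofw => wfooowooofw   [S ::= w]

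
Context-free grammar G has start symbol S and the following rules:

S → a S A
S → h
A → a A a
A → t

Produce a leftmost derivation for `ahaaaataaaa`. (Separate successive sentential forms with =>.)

S=>aSA=>ahA=>ahaAa=>ahaaAaa=>ahaaaAaaa=>ahaaaaAaaaa=>ahaaaataaaa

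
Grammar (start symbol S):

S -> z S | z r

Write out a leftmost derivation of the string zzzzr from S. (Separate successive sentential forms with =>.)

S=>zS=>zzS=>zzzS=>zzzzr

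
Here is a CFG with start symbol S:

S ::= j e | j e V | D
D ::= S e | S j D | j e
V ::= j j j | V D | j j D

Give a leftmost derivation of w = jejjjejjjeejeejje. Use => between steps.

S => jeV   [S ::= j e V]
jeV => jejjD   [V ::= j j D]
jejjD => jejjSjD   [D ::= S j D]
jejjSjD => jejjjeVjD   [S ::= j e V]
jejjjeVjD => jejjjeVDjD   [V ::= V D]
jejjjeVDjD => jejjjejjDDjD   [V ::= j j D]
jejjjejjDDjD => jejjjejjSeDjD   [D ::= S e]
jejjjejjSeDjD => jejjjejjDeDjD   [S ::= D]
jejjjejjDeDjD => jejjjejjjeeDjD   [D ::= j e]
jejjjejjjeeDjD => jejjjejjjeeSejD   [D ::= S e]
jejjjejjjeeSejD => jejjjejjjeejeejD   [S ::= j e]
jejjjejjjeejeejD => jejjjejjjeejeejje   [D ::= j e]

S => jeV => jejjD => jejjSjD => jejjjeVjD => jejjjeVDjD => jejjjejjDDjD => jejjjejjSeDjD => jejjjejjDeDjD => jejjjejjjeeDjD => jejjjejjjeeSejD => jejjjejjjeejeejD => jejjjejjjeejeejje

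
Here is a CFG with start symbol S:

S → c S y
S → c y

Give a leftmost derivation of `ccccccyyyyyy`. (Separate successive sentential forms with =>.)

S => cSy => ccSyy => cccSyyy => ccccSyyyy => cccccSyyyyy => ccccccyyyyyy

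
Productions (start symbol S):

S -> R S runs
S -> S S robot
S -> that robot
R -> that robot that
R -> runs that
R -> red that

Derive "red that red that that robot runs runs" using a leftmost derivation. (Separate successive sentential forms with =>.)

S => R S runs => red that S runs => red that R S runs runs => red that red that S runs runs => red that red that that robot runs runs

S => R S runs   [S -> R S runs]
R S runs => red that S runs   [R -> red that]
red that S runs => red that R S runs runs   [S -> R S runs]
red that R S runs runs => red that red that S runs runs   [R -> red that]
red that red that S runs runs => red that red that that robot runs runs   [S -> that robot]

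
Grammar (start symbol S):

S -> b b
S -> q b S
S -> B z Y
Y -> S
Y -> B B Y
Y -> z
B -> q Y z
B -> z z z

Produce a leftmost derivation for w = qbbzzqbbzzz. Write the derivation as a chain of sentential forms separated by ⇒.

S ⇒ BzY ⇒ qYzzY ⇒ qSzzY ⇒ qbbzzY ⇒ qbbzzS ⇒ qbbzzBzY ⇒ qbbzzqYzzY ⇒ qbbzzqSzzY ⇒ qbbzzqbbzzY ⇒ qbbzzqbbzzz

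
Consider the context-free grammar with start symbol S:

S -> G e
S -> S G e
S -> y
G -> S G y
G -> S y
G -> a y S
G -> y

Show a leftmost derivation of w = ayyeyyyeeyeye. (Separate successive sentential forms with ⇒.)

S ⇒ SGe ⇒ SGeGe ⇒ GeGeGe ⇒ aySeGeGe ⇒ ayGeeGeGe ⇒ aySGyeeGeGe ⇒ ayGeGyeeGeGe ⇒ ayyeGyeeGeGe ⇒ ayyeSyyeeGeGe ⇒ ayyeyyyeeGeGe ⇒ ayyeyyyeeyeGe ⇒ ayyeyyyeeyeye

S ⇒ SGe   [S -> S G e]
SGe ⇒ SGeGe   [S -> S G e]
SGeGe ⇒ GeGeGe   [S -> G e]
GeGeGe ⇒ aySeGeGe   [G -> a y S]
aySeGeGe ⇒ ayGeeGeGe   [S -> G e]
ayGeeGeGe ⇒ aySGyeeGeGe   [G -> S G y]
aySGyeeGeGe ⇒ ayGeGyeeGeGe   [S -> G e]
ayGeGyeeGeGe ⇒ ayyeGyeeGeGe   [G -> y]
ayyeGyeeGeGe ⇒ ayyeSyyeeGeGe   [G -> S y]
ayyeSyyeeGeGe ⇒ ayyeyyyeeGeGe   [S -> y]
ayyeyyyeeGeGe ⇒ ayyeyyyeeyeGe   [G -> y]
ayyeyyyeeyeGe ⇒ ayyeyyyeeyeye   [G -> y]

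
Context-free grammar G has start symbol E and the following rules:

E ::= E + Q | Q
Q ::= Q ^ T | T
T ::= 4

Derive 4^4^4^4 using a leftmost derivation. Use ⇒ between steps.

E ⇒ Q ⇒ Q^T ⇒ Q^T^T ⇒ Q^T^T^T ⇒ T^T^T^T ⇒ 4^T^T^T ⇒ 4^4^T^T ⇒ 4^4^4^T ⇒ 4^4^4^4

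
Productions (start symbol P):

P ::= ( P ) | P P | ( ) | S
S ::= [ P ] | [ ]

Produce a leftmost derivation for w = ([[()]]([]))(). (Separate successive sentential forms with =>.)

P => PP   [P ::= P P]
PP => (P)P   [P ::= ( P )]
(P)P => (PP)P   [P ::= P P]
(PP)P => (SP)P   [P ::= S]
(SP)P => ([P]P)P   [S ::= [ P ]]
([P]P)P => ([S]P)P   [P ::= S]
([S]P)P => ([[P]]P)P   [S ::= [ P ]]
([[P]]P)P => ([[()]]P)P   [P ::= ( )]
([[()]]P)P => ([[()]](P))P   [P ::= ( P )]
([[()]](P))P => ([[()]](S))P   [P ::= S]
([[()]](S))P => ([[()]]([]))P   [S ::= [ ]]
([[()]]([]))P => ([[()]]([]))()   [P ::= ( )]

P => PP => (P)P => (PP)P => (SP)P => ([P]P)P => ([S]P)P => ([[P]]P)P => ([[()]]P)P => ([[()]](P))P => ([[()]](S))P => ([[()]]([]))P => ([[()]]([]))()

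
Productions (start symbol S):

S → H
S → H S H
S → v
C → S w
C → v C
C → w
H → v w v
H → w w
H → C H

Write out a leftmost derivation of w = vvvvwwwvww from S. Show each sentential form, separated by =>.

S => HSH   [S → H S H]
HSH => CHSH   [H → C H]
CHSH => vCHSH   [C → v C]
vCHSH => vvCHSH   [C → v C]
vvCHSH => vvvCHSH   [C → v C]
vvvCHSH => vvvvCHSH   [C → v C]
vvvvCHSH => vvvvwHSH   [C → w]
vvvvwHSH => vvvvwwwSH   [H → w w]
vvvvwwwSH => vvvvwwwvH   [S → v]
vvvvwwwvH => vvvvwwwvww   [H → w w]

S => HSH => CHSH => vCHSH => vvCHSH => vvvCHSH => vvvvCHSH => vvvvwHSH => vvvvwwwSH => vvvvwwwvH => vvvvwwwvww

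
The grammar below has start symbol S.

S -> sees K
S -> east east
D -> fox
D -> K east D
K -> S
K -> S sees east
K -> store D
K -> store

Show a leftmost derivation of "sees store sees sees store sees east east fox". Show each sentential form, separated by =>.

S => sees K => sees store D => sees store K east D => sees store S sees east east D => sees store sees K sees east east D => sees store sees S sees east east D => sees store sees sees K sees east east D => sees store sees sees store sees east east D => sees store sees sees store sees east east fox

S => sees K   [S -> sees K]
sees K => sees store D   [K -> store D]
sees store D => sees store K east D   [D -> K east D]
sees store K east D => sees store S sees east east D   [K -> S sees east]
sees store S sees east east D => sees store sees K sees east east D   [S -> sees K]
sees store sees K sees east east D => sees store sees S sees east east D   [K -> S]
sees store sees S sees east east D => sees store sees sees K sees east east D   [S -> sees K]
sees store sees sees K sees east east D => sees store sees sees store sees east east D   [K -> store]
sees store sees sees store sees east east D => sees store sees sees store sees east east fox   [D -> fox]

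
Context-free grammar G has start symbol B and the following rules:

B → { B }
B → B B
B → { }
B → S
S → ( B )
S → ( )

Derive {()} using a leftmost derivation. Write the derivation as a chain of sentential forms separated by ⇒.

B⇒{B}⇒{S}⇒{()}

B ⇒ {B}   [B → { B }]
{B} ⇒ {S}   [B → S]
{S} ⇒ {()}   [S → ( )]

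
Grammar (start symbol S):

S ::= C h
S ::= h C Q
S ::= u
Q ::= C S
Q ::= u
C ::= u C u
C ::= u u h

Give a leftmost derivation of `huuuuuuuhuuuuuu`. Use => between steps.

S=>hCQ=>huCuQ=>huuCuuQ=>huuuCuuuQ=>huuuuCuuuuQ=>huuuuuCuuuuuQ=>huuuuuuuhuuuuuQ=>huuuuuuuhuuuuuu

S => hCQ   [S ::= h C Q]
hCQ => huCuQ   [C ::= u C u]
huCuQ => huuCuuQ   [C ::= u C u]
huuCuuQ => huuuCuuuQ   [C ::= u C u]
huuuCuuuQ => huuuuCuuuuQ   [C ::= u C u]
huuuuCuuuuQ => huuuuuCuuuuuQ   [C ::= u C u]
huuuuuCuuuuuQ => huuuuuuuhuuuuuQ   [C ::= u u h]
huuuuuuuhuuuuuQ => huuuuuuuhuuuuuu   [Q ::= u]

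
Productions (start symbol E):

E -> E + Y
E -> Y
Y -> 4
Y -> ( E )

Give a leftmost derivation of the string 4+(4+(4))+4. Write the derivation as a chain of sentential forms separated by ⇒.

E ⇒ E+Y ⇒ E+Y+Y ⇒ Y+Y+Y ⇒ 4+Y+Y ⇒ 4+(E)+Y ⇒ 4+(E+Y)+Y ⇒ 4+(Y+Y)+Y ⇒ 4+(4+Y)+Y ⇒ 4+(4+(E))+Y ⇒ 4+(4+(Y))+Y ⇒ 4+(4+(4))+Y ⇒ 4+(4+(4))+4

E ⇒ E+Y   [E -> E + Y]
E+Y ⇒ E+Y+Y   [E -> E + Y]
E+Y+Y ⇒ Y+Y+Y   [E -> Y]
Y+Y+Y ⇒ 4+Y+Y   [Y -> 4]
4+Y+Y ⇒ 4+(E)+Y   [Y -> ( E )]
4+(E)+Y ⇒ 4+(E+Y)+Y   [E -> E + Y]
4+(E+Y)+Y ⇒ 4+(Y+Y)+Y   [E -> Y]
4+(Y+Y)+Y ⇒ 4+(4+Y)+Y   [Y -> 4]
4+(4+Y)+Y ⇒ 4+(4+(E))+Y   [Y -> ( E )]
4+(4+(E))+Y ⇒ 4+(4+(Y))+Y   [E -> Y]
4+(4+(Y))+Y ⇒ 4+(4+(4))+Y   [Y -> 4]
4+(4+(4))+Y ⇒ 4+(4+(4))+4   [Y -> 4]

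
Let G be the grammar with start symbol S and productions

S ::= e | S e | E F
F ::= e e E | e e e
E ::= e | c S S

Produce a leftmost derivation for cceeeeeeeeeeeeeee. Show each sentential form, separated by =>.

S => EF => cSSF => cSeSF => cEFeSF => ccSSFeSF => ccSeSFeSF => cceeSFeSF => cceeSeFeSF => cceeEFeFeSF => cceeeFeFeSF => cceeeeeeeFeSF => cceeeeeeeeeeeSF => cceeeeeeeeeeeeF => cceeeeeeeeeeeeeee

S => EF   [S ::= E F]
EF => cSSF   [E ::= c S S]
cSSF => cSeSF   [S ::= S e]
cSeSF => cEFeSF   [S ::= E F]
cEFeSF => ccSSFeSF   [E ::= c S S]
ccSSFeSF => ccSeSFeSF   [S ::= S e]
ccSeSFeSF => cceeSFeSF   [S ::= e]
cceeSFeSF => cceeSeFeSF   [S ::= S e]
cceeSeFeSF => cceeEFeFeSF   [S ::= E F]
cceeEFeFeSF => cceeeFeFeSF   [E ::= e]
cceeeFeFeSF => cceeeeeeeFeSF   [F ::= e e e]
cceeeeeeeFeSF => cceeeeeeeeeeeSF   [F ::= e e e]
cceeeeeeeeeeeSF => cceeeeeeeeeeeeF   [S ::= e]
cceeeeeeeeeeeeF => cceeeeeeeeeeeeeee   [F ::= e e e]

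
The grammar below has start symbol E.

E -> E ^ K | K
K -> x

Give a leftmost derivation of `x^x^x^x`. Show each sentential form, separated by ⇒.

E ⇒ E^K   [E -> E ^ K]
E^K ⇒ E^K^K   [E -> E ^ K]
E^K^K ⇒ E^K^K^K   [E -> E ^ K]
E^K^K^K ⇒ K^K^K^K   [E -> K]
K^K^K^K ⇒ x^K^K^K   [K -> x]
x^K^K^K ⇒ x^x^K^K   [K -> x]
x^x^K^K ⇒ x^x^x^K   [K -> x]
x^x^x^K ⇒ x^x^x^x   [K -> x]

E ⇒ E^K ⇒ E^K^K ⇒ E^K^K^K ⇒ K^K^K^K ⇒ x^K^K^K ⇒ x^x^K^K ⇒ x^x^x^K ⇒ x^x^x^x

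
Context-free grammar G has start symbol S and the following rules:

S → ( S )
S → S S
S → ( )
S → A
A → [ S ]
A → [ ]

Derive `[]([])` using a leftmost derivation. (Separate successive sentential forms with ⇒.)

S⇒SS⇒AS⇒[]S⇒[](S)⇒[](A)⇒[]([])

S ⇒ SS   [S → S S]
SS ⇒ AS   [S → A]
AS ⇒ []S   [A → [ ]]
[]S ⇒ [](S)   [S → ( S )]
[](S) ⇒ [](A)   [S → A]
[](A) ⇒ []([])   [A → [ ]]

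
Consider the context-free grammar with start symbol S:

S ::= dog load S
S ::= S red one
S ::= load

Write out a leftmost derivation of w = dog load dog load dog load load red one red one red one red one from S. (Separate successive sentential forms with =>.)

S => dog load S => dog load dog load S => dog load dog load dog load S => dog load dog load dog load S red one => dog load dog load dog load S red one red one => dog load dog load dog load S red one red one red one => dog load dog load dog load S red one red one red one red one => dog load dog load dog load load red one red one red one red one

S => dog load S   [S ::= dog load S]
dog load S => dog load dog load S   [S ::= dog load S]
dog load dog load S => dog load dog load dog load S   [S ::= dog load S]
dog load dog load dog load S => dog load dog load dog load S red one   [S ::= S red one]
dog load dog load dog load S red one => dog load dog load dog load S red one red one   [S ::= S red one]
dog load dog load dog load S red one red one => dog load dog load dog load S red one red one red one   [S ::= S red one]
dog load dog load dog load S red one red one red one => dog load dog load dog load S red one red one red one red one   [S ::= S red one]
dog load dog load dog load S red one red one red one red one => dog load dog load dog load load red one red one red one red one   [S ::= load]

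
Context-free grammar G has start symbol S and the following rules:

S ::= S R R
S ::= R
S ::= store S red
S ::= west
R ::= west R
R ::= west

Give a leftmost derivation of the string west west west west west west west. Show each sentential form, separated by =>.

S => S R R => R R R => west R R R => west west R R R => west west west R R R => west west west west R R R => west west west west west R R => west west west west west west R => west west west west west west west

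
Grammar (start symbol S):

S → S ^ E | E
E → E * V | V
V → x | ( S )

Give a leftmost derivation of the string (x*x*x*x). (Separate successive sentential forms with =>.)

S => E => V => (S) => (E) => (E*V) => (E*V*V) => (E*V*V*V) => (V*V*V*V) => (x*V*V*V) => (x*x*V*V) => (x*x*x*V) => (x*x*x*x)

S => E   [S → E]
E => V   [E → V]
V => (S)   [V → ( S )]
(S) => (E)   [S → E]
(E) => (E*V)   [E → E * V]
(E*V) => (E*V*V)   [E → E * V]
(E*V*V) => (E*V*V*V)   [E → E * V]
(E*V*V*V) => (V*V*V*V)   [E → V]
(V*V*V*V) => (x*V*V*V)   [V → x]
(x*V*V*V) => (x*x*V*V)   [V → x]
(x*x*V*V) => (x*x*x*V)   [V → x]
(x*x*x*V) => (x*x*x*x)   [V → x]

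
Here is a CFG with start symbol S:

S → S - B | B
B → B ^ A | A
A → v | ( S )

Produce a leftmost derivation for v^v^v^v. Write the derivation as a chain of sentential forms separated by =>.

S => B => B^A => B^A^A => B^A^A^A => A^A^A^A => v^A^A^A => v^v^A^A => v^v^v^A => v^v^v^v

S => B   [S → B]
B => B^A   [B → B ^ A]
B^A => B^A^A   [B → B ^ A]
B^A^A => B^A^A^A   [B → B ^ A]
B^A^A^A => A^A^A^A   [B → A]
A^A^A^A => v^A^A^A   [A → v]
v^A^A^A => v^v^A^A   [A → v]
v^v^A^A => v^v^v^A   [A → v]
v^v^v^A => v^v^v^v   [A → v]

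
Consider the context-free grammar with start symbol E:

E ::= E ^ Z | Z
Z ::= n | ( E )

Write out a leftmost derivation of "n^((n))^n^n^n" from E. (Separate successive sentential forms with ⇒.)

E ⇒ E^Z ⇒ E^Z^Z ⇒ E^Z^Z^Z ⇒ E^Z^Z^Z^Z ⇒ Z^Z^Z^Z^Z ⇒ n^Z^Z^Z^Z ⇒ n^(E)^Z^Z^Z ⇒ n^(Z)^Z^Z^Z ⇒ n^((E))^Z^Z^Z ⇒ n^((Z))^Z^Z^Z ⇒ n^((n))^Z^Z^Z ⇒ n^((n))^n^Z^Z ⇒ n^((n))^n^n^Z ⇒ n^((n))^n^n^n

E ⇒ E^Z   [E ::= E ^ Z]
E^Z ⇒ E^Z^Z   [E ::= E ^ Z]
E^Z^Z ⇒ E^Z^Z^Z   [E ::= E ^ Z]
E^Z^Z^Z ⇒ E^Z^Z^Z^Z   [E ::= E ^ Z]
E^Z^Z^Z^Z ⇒ Z^Z^Z^Z^Z   [E ::= Z]
Z^Z^Z^Z^Z ⇒ n^Z^Z^Z^Z   [Z ::= n]
n^Z^Z^Z^Z ⇒ n^(E)^Z^Z^Z   [Z ::= ( E )]
n^(E)^Z^Z^Z ⇒ n^(Z)^Z^Z^Z   [E ::= Z]
n^(Z)^Z^Z^Z ⇒ n^((E))^Z^Z^Z   [Z ::= ( E )]
n^((E))^Z^Z^Z ⇒ n^((Z))^Z^Z^Z   [E ::= Z]
n^((Z))^Z^Z^Z ⇒ n^((n))^Z^Z^Z   [Z ::= n]
n^((n))^Z^Z^Z ⇒ n^((n))^n^Z^Z   [Z ::= n]
n^((n))^n^Z^Z ⇒ n^((n))^n^n^Z   [Z ::= n]
n^((n))^n^n^Z ⇒ n^((n))^n^n^n   [Z ::= n]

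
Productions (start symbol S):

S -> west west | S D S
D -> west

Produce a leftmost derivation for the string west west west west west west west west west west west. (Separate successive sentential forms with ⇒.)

S ⇒ S D S   [S -> S D S]
S D S ⇒ S D S D S   [S -> S D S]
S D S D S ⇒ S D S D S D S   [S -> S D S]
S D S D S D S ⇒ west west D S D S D S   [S -> west west]
west west D S D S D S ⇒ west west west S D S D S   [D -> west]
west west west S D S D S ⇒ west west west west west D S D S   [S -> west west]
west west west west west D S D S ⇒ west west west west west west S D S   [D -> west]
west west west west west west S D S ⇒ west west west west west west west west D S   [S -> west west]
west west west west west west west west D S ⇒ west west west west west west west west west S   [D -> west]
west west west west west west west west west S ⇒ west west west west west west west west west west west   [S -> west west]

S ⇒ S D S ⇒ S D S D S ⇒ S D S D S D S ⇒ west west D S D S D S ⇒ west west west S D S D S ⇒ west west west west west D S D S ⇒ west west west west west west S D S ⇒ west west west west west west west west D S ⇒ west west west west west west west west west S ⇒ west west west west west west west west west west west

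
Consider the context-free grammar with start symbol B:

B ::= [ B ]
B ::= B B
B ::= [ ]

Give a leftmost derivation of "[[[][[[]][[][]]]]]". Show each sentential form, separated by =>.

B=>[B]=>[[B]]=>[[BB]]=>[[[]B]]=>[[[][B]]]=>[[[][BB]]]=>[[[][[B]B]]]=>[[[][[[]]B]]]=>[[[][[[]][B]]]]=>[[[][[[]][BB]]]]=>[[[][[[]][[]B]]]]=>[[[][[[]][[][]]]]]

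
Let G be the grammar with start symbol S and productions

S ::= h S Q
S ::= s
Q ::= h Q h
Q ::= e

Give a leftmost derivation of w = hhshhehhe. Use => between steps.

S=>hSQ=>hhSQQ=>hhsQQ=>hhshQhQ=>hhshhQhhQ=>hhshhehhQ=>hhshhehhe

S => hSQ   [S ::= h S Q]
hSQ => hhSQQ   [S ::= h S Q]
hhSQQ => hhsQQ   [S ::= s]
hhsQQ => hhshQhQ   [Q ::= h Q h]
hhshQhQ => hhshhQhhQ   [Q ::= h Q h]
hhshhQhhQ => hhshhehhQ   [Q ::= e]
hhshhehhQ => hhshhehhe   [Q ::= e]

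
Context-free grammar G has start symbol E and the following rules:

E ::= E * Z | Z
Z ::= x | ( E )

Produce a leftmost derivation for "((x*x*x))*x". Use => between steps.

E=>E*Z=>Z*Z=>(E)*Z=>(Z)*Z=>((E))*Z=>((E*Z))*Z=>((E*Z*Z))*Z=>((Z*Z*Z))*Z=>((x*Z*Z))*Z=>((x*x*Z))*Z=>((x*x*x))*Z=>((x*x*x))*x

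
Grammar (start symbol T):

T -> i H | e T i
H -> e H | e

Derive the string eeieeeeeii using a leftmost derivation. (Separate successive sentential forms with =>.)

T => eTi   [T -> e T i]
eTi => eeTii   [T -> e T i]
eeTii => eeiHii   [T -> i H]
eeiHii => eeieHii   [H -> e H]
eeieHii => eeieeHii   [H -> e H]
eeieeHii => eeieeeHii   [H -> e H]
eeieeeHii => eeieeeeHii   [H -> e H]
eeieeeeHii => eeieeeeeii   [H -> e]

T => eTi => eeTii => eeiHii => eeieHii => eeieeHii => eeieeeHii => eeieeeeHii => eeieeeeeii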